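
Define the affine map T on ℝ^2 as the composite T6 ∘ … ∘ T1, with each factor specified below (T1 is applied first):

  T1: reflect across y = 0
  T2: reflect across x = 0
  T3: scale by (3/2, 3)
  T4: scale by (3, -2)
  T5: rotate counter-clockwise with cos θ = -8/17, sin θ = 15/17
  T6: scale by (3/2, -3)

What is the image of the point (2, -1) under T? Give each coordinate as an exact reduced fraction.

T1 reflect across y = 0: (2, -1) → (2, 1)
T2 reflect across x = 0: (2, 1) → (-2, 1)
T3 scale by (3/2, 3): (-2, 1) → (-3, 3)
T4 scale by (3, -2): (-3, 3) → (-9, -6)
T5 rotate counter-clockwise with cos θ = -8/17, sin θ = 15/17: (-9, -6) → (162/17, -87/17)
T6 scale by (3/2, -3): (162/17, -87/17) → (243/17, 261/17)

T(p) = (243/17, 261/17)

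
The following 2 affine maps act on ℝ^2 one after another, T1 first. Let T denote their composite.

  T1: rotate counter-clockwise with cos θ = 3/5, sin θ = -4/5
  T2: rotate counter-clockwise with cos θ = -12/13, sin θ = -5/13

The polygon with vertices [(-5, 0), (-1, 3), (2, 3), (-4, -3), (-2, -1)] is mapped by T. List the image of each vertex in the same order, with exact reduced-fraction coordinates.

T1 rotate counter-clockwise with cos θ = 3/5, sin θ = -4/5: (-5, 0) → (-3, 4); (-1, 3) → (9/5, 13/5); (2, 3) → (18/5, 1/5); (-4, -3) → (-24/5, 7/5); (-2, -1) → (-2, 1)
T2 rotate counter-clockwise with cos θ = -12/13, sin θ = -5/13: (-3, 4) → (56/13, -33/13); (9/5, 13/5) → (-43/65, -201/65); (18/5, 1/5) → (-211/65, -102/65); (-24/5, 7/5) → (323/65, 36/65); (-2, 1) → (29/13, -2/13)

image vertices: (56/13, -33/13), (-43/65, -201/65), (-211/65, -102/65), (323/65, 36/65), (29/13, -2/13)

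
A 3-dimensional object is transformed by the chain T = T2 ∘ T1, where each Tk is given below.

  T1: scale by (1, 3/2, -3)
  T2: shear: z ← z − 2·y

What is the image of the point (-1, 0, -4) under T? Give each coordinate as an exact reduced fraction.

T1 scale by (1, 3/2, -3): (-1, 0, -4) → (-1, 0, 12)
T2 shear: z ← z − 2·y: (-1, 0, 12) → (-1, 0, 12)

T(p) = (-1, 0, 12)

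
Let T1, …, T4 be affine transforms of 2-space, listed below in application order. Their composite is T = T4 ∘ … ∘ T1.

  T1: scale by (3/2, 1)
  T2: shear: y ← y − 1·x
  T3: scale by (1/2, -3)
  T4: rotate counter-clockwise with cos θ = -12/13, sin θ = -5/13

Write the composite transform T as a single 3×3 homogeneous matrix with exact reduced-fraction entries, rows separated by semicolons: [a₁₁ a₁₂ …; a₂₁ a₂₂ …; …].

T1 = [3/2 0 0; 0 1 0; 0 0 1]
T2·T1 = [3/2 0 0; -3/2 1 0; 0 0 1]
T3·…·T1 = [3/4 0 0; 9/2 -3 0; 0 0 1]
T4·…·T1 = [27/26 -15/13 0; -231/52 36/13 0; 0 0 1]

T = [27/26 -15/13 0; -231/52 36/13 0; 0 0 1]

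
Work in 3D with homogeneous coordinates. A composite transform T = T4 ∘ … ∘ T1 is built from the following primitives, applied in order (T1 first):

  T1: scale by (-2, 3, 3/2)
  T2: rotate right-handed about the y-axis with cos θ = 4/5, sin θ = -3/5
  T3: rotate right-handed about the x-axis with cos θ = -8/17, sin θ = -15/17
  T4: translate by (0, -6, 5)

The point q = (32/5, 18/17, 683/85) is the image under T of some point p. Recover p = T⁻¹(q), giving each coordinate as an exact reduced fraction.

p = (-4, -2, 0)

T1 = [-2 0 0 0; 0 3 0 0; 0 0 3/2 0; 0 0 0 1]
T2·T1 = [-8/5 0 -9/10 0; 0 3 0 0; -6/5 0 6/5 0; 0 0 0 1]
T3·…·T1 = [-8/5 0 -9/10 0; -18/17 -24/17 18/17 0; 48/85 -45/17 -48/85 0; 0 0 0 1]
T4·…·T1 = [-8/5 0 -9/10 0; -18/17 -24/17 18/17 -6; 48/85 -45/17 -48/85 5; 0 0 0 1]
det M = -9; M⁻¹ = [-2/5 -9/34 12/85 -39/17; 0 -8/51 -5/17 9/17; -2/5 8/17 -64/255 208/51; 0 0 0 1]
M⁻¹ · (32/5, 18/17, 683/85)ᵀ = (-4, -2, 0)ᵀ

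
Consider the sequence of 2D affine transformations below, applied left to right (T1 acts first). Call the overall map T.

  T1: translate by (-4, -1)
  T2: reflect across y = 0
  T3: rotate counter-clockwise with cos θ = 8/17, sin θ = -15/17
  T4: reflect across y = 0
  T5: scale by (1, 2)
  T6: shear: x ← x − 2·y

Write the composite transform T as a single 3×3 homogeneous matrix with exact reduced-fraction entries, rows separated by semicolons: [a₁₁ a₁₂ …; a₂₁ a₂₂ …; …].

T = [-52/17 -47/17 15; 30/17 16/17 -8; 0 0 1]

T1 = [1 0 -4; 0 1 -1; 0 0 1]
T2·T1 = [1 0 -4; 0 -1 1; 0 0 1]
T3·…·T1 = [8/17 -15/17 -1; -15/17 -8/17 4; 0 0 1]
T4·…·T1 = [8/17 -15/17 -1; 15/17 8/17 -4; 0 0 1]
T5·…·T1 = [8/17 -15/17 -1; 30/17 16/17 -8; 0 0 1]
T6·…·T1 = [-52/17 -47/17 15; 30/17 16/17 -8; 0 0 1]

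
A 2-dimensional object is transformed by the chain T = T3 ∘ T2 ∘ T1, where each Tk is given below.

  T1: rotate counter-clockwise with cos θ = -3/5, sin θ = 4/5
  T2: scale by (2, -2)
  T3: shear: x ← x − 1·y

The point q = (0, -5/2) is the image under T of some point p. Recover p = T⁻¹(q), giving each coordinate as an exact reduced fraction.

p = (7/4, 1/4)

T1 = [-3/5 -4/5 0; 4/5 -3/5 0; 0 0 1]
T2·T1 = [-6/5 -8/5 0; -8/5 6/5 0; 0 0 1]
T3·…·T1 = [2/5 -14/5 0; -8/5 6/5 0; 0 0 1]
det M = -4; M⁻¹ = [-3/10 -7/10 0; -2/5 -1/10 0; 0 0 1]
M⁻¹ · (0, -5/2)ᵀ = (7/4, 1/4)ᵀ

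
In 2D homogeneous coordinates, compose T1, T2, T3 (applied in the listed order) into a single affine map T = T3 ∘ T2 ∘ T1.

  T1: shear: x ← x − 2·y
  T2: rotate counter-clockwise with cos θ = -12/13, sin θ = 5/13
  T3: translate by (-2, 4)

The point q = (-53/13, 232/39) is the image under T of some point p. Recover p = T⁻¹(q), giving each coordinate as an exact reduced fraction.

p = (2/3, -1)

T1 = [1 -2 0; 0 1 0; 0 0 1]
T2·T1 = [-12/13 19/13 0; 5/13 -22/13 0; 0 0 1]
T3·…·T1 = [-12/13 19/13 -2; 5/13 -22/13 4; 0 0 1]
det M = 1; M⁻¹ = [-22/13 -19/13 32/13; -5/13 -12/13 38/13; 0 0 1]
M⁻¹ · (-53/13, 232/39)ᵀ = (2/3, -1)ᵀ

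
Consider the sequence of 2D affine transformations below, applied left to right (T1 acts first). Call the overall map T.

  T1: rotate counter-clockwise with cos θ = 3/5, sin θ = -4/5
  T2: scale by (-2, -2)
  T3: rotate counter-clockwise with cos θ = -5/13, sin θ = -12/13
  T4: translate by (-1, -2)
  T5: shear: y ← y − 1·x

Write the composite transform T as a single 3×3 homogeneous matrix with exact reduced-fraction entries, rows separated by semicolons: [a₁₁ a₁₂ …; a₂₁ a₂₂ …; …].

T1 = [3/5 4/5 0; -4/5 3/5 0; 0 0 1]
T2·T1 = [-6/5 -8/5 0; 8/5 -6/5 0; 0 0 1]
T3·…·T1 = [126/65 -32/65 0; 32/65 126/65 0; 0 0 1]
T4·…·T1 = [126/65 -32/65 -1; 32/65 126/65 -2; 0 0 1]
T5·…·T1 = [126/65 -32/65 -1; -94/65 158/65 -1; 0 0 1]

T = [126/65 -32/65 -1; -94/65 158/65 -1; 0 0 1]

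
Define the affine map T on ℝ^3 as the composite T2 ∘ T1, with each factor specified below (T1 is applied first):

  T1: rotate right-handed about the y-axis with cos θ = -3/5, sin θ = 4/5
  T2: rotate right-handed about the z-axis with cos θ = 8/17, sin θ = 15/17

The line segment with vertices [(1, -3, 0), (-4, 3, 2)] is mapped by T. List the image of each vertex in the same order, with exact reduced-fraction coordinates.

image vertices: (201/85, -33/17, -4/5), (-13/17, 84/17, 2)

T1 rotate right-handed about the y-axis with cos θ = -3/5, sin θ = 4/5: (1, -3, 0) → (-3/5, -3, -4/5); (-4, 3, 2) → (4, 3, 2)
T2 rotate right-handed about the z-axis with cos θ = 8/17, sin θ = 15/17: (-3/5, -3, -4/5) → (201/85, -33/17, -4/5); (4, 3, 2) → (-13/17, 84/17, 2)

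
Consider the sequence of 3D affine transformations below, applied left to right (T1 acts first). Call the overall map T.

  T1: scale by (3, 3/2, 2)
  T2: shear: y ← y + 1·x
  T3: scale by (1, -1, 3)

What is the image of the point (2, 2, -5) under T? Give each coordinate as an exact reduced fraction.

T(p) = (6, -9, -30)

T1 scale by (3, 3/2, 2): (2, 2, -5) → (6, 3, -10)
T2 shear: y ← y + 1·x: (6, 3, -10) → (6, 9, -10)
T3 scale by (1, -1, 3): (6, 9, -10) → (6, -9, -30)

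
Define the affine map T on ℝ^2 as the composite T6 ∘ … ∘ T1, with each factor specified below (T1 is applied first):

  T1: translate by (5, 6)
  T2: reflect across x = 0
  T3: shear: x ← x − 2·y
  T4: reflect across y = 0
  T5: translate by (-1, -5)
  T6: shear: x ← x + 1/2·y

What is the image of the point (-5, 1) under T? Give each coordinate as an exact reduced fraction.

T1 translate by (5, 6): (-5, 1) → (0, 7)
T2 reflect across x = 0: (0, 7) → (0, 7)
T3 shear: x ← x − 2·y: (0, 7) → (-14, 7)
T4 reflect across y = 0: (-14, 7) → (-14, -7)
T5 translate by (-1, -5): (-14, -7) → (-15, -12)
T6 shear: x ← x + 1/2·y: (-15, -12) → (-21, -12)

T(p) = (-21, -12)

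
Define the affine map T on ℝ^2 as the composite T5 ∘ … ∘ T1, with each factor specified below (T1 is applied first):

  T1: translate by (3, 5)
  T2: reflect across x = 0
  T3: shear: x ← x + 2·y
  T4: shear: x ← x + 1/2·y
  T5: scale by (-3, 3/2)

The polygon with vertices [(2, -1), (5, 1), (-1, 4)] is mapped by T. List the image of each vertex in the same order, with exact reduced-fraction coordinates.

image vertices: (-15, 6), (-21, 9), (-123/2, 27/2)

T1 translate by (3, 5): (2, -1) → (5, 4); (5, 1) → (8, 6); (-1, 4) → (2, 9)
T2 reflect across x = 0: (5, 4) → (-5, 4); (8, 6) → (-8, 6); (2, 9) → (-2, 9)
T3 shear: x ← x + 2·y: (-5, 4) → (3, 4); (-8, 6) → (4, 6); (-2, 9) → (16, 9)
T4 shear: x ← x + 1/2·y: (3, 4) → (5, 4); (4, 6) → (7, 6); (16, 9) → (41/2, 9)
T5 scale by (-3, 3/2): (5, 4) → (-15, 6); (7, 6) → (-21, 9); (41/2, 9) → (-123/2, 27/2)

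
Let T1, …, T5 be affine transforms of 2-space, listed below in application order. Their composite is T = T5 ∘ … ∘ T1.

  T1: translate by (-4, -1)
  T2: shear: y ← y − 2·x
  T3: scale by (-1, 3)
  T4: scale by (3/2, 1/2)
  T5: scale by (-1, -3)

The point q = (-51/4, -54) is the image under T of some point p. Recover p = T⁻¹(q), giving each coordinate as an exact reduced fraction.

T1 = [1 0 -4; 0 1 -1; 0 0 1]
T2·T1 = [1 0 -4; -2 1 7; 0 0 1]
T3·…·T1 = [-1 0 4; -6 3 21; 0 0 1]
T4·…·T1 = [-3/2 0 6; -3 3/2 21/2; 0 0 1]
T5·…·T1 = [3/2 0 -6; 9 -9/2 -63/2; 0 0 1]
det M = -27/4; M⁻¹ = [2/3 0 4; 4/3 -2/9 1; 0 0 1]
M⁻¹ · (-51/4, -54)ᵀ = (-9/2, -4)ᵀ

p = (-9/2, -4)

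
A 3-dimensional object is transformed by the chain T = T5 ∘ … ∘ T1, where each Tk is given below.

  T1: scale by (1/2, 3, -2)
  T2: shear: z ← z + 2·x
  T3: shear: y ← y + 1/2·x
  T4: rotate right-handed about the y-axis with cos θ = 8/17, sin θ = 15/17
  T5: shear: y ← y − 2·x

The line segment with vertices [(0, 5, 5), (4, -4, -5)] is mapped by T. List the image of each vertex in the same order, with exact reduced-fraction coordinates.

T1 scale by (1/2, 3, -2): (0, 5, 5) → (0, 15, -10); (4, -4, -5) → (2, -12, 10)
T2 shear: z ← z + 2·x: (0, 15, -10) → (0, 15, -10); (2, -12, 10) → (2, -12, 14)
T3 shear: y ← y + 1/2·x: (0, 15, -10) → (0, 15, -10); (2, -12, 14) → (2, -11, 14)
T4 rotate right-handed about the y-axis with cos θ = 8/17, sin θ = 15/17: (0, 15, -10) → (-150/17, 15, -80/17); (2, -11, 14) → (226/17, -11, 82/17)
T5 shear: y ← y − 2·x: (-150/17, 15, -80/17) → (-150/17, 555/17, -80/17); (226/17, -11, 82/17) → (226/17, -639/17, 82/17)

image vertices: (-150/17, 555/17, -80/17), (226/17, -639/17, 82/17)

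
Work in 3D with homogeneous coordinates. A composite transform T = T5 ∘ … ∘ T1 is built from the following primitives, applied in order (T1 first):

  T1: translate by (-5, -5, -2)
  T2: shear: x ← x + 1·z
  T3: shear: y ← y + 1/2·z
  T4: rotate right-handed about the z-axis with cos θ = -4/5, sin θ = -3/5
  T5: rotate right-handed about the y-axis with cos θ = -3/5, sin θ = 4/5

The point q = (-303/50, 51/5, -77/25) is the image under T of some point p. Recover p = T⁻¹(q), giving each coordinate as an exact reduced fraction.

T1 = [1 0 0 -5; 0 1 0 -5; 0 0 1 -2; 0 0 0 1]
T2·T1 = [1 0 1 -7; 0 1 0 -5; 0 0 1 -2; 0 0 0 1]
T3·…·T1 = [1 0 1 -7; 0 1 1/2 -6; 0 0 1 -2; 0 0 0 1]
T4·…·T1 = [-4/5 3/5 -1/2 2; -3/5 -4/5 -1 9; 0 0 1 -2; 0 0 0 1]
T5·…·T1 = [12/25 -9/25 11/10 -14/5; -3/5 -4/5 -1 9; 16/25 -12/25 -1/5 -2/5; 0 0 0 1]
det M = 1; M⁻¹ = [-8/25 -3/5 31/25 5; -19/25 -4/5 -9/50 5; 4/5 0 -3/5 2; 0 0 0 1]
M⁻¹ · (-303/50, 51/5, -77/25)ᵀ = (-3, 2, -1)ᵀ

p = (-3, 2, -1)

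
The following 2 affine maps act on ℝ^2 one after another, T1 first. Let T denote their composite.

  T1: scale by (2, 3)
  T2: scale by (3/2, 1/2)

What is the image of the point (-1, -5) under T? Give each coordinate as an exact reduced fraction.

T1 scale by (2, 3): (-1, -5) → (-2, -15)
T2 scale by (3/2, 1/2): (-2, -15) → (-3, -15/2)

T(p) = (-3, -15/2)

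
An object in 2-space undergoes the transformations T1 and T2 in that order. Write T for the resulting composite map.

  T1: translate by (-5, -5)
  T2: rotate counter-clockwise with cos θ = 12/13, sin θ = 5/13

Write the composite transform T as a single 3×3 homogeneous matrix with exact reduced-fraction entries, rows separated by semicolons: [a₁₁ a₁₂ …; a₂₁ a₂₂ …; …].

T = [12/13 -5/13 -35/13; 5/13 12/13 -85/13; 0 0 1]

T1 = [1 0 -5; 0 1 -5; 0 0 1]
T2·T1 = [12/13 -5/13 -35/13; 5/13 12/13 -85/13; 0 0 1]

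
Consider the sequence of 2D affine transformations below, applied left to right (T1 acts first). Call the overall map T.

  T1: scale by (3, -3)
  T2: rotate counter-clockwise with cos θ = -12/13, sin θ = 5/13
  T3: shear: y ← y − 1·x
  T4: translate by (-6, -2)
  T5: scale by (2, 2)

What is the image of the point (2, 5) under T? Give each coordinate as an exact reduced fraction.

T(p) = (-150/13, 362/13)

T1 scale by (3, -3): (2, 5) → (6, -15)
T2 rotate counter-clockwise with cos θ = -12/13, sin θ = 5/13: (6, -15) → (3/13, 210/13)
T3 shear: y ← y − 1·x: (3/13, 210/13) → (3/13, 207/13)
T4 translate by (-6, -2): (3/13, 207/13) → (-75/13, 181/13)
T5 scale by (2, 2): (-75/13, 181/13) → (-150/13, 362/13)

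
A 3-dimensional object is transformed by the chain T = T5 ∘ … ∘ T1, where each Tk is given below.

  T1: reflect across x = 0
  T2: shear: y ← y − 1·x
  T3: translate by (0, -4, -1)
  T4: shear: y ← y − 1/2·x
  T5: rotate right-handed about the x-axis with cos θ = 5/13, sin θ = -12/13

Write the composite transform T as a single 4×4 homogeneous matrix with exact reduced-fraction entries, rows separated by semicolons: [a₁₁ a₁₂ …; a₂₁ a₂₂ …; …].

T = [-1 0 0 0; 15/26 5/13 12/13 -32/13; -18/13 -12/13 5/13 43/13; 0 0 0 1]

T1 = [-1 0 0 0; 0 1 0 0; 0 0 1 0; 0 0 0 1]
T2·T1 = [-1 0 0 0; 1 1 0 0; 0 0 1 0; 0 0 0 1]
T3·…·T1 = [-1 0 0 0; 1 1 0 -4; 0 0 1 -1; 0 0 0 1]
T4·…·T1 = [-1 0 0 0; 3/2 1 0 -4; 0 0 1 -1; 0 0 0 1]
T5·…·T1 = [-1 0 0 0; 15/26 5/13 12/13 -32/13; -18/13 -12/13 5/13 43/13; 0 0 0 1]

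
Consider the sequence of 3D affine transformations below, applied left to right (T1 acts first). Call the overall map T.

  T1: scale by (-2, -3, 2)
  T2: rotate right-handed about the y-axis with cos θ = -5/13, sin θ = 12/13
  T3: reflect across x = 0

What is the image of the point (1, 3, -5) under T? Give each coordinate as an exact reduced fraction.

T1 scale by (-2, -3, 2): (1, 3, -5) → (-2, -9, -10)
T2 rotate right-handed about the y-axis with cos θ = -5/13, sin θ = 12/13: (-2, -9, -10) → (-110/13, -9, 74/13)
T3 reflect across x = 0: (-110/13, -9, 74/13) → (110/13, -9, 74/13)

T(p) = (110/13, -9, 74/13)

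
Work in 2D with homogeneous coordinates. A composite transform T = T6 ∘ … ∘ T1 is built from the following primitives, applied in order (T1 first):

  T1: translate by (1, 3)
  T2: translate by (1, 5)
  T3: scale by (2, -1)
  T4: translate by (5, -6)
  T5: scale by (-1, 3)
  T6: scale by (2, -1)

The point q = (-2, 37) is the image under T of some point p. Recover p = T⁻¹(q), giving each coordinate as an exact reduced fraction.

p = (-4, -5/3)

T1 = [1 0 1; 0 1 3; 0 0 1]
T2·T1 = [1 0 2; 0 1 8; 0 0 1]
T3·…·T1 = [2 0 4; 0 -1 -8; 0 0 1]
T4·…·T1 = [2 0 9; 0 -1 -14; 0 0 1]
T5·…·T1 = [-2 0 -9; 0 -3 -42; 0 0 1]
T6·…·T1 = [-4 0 -18; 0 3 42; 0 0 1]
det M = -12; M⁻¹ = [-1/4 0 -9/2; 0 1/3 -14; 0 0 1]
M⁻¹ · (-2, 37)ᵀ = (-4, -5/3)ᵀ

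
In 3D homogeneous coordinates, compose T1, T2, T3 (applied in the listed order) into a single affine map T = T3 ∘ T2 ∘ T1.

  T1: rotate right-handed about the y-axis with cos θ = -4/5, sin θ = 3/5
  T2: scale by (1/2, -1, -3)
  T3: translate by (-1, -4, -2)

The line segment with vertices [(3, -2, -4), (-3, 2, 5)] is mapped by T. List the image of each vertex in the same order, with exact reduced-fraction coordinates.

image vertices: (-17/5, -2, -31/5), (17/10, -6, 23/5)

T1 rotate right-handed about the y-axis with cos θ = -4/5, sin θ = 3/5: (3, -2, -4) → (-24/5, -2, 7/5); (-3, 2, 5) → (27/5, 2, -11/5)
T2 scale by (1/2, -1, -3): (-24/5, -2, 7/5) → (-12/5, 2, -21/5); (27/5, 2, -11/5) → (27/10, -2, 33/5)
T3 translate by (-1, -4, -2): (-12/5, 2, -21/5) → (-17/5, -2, -31/5); (27/10, -2, 33/5) → (17/10, -6, 23/5)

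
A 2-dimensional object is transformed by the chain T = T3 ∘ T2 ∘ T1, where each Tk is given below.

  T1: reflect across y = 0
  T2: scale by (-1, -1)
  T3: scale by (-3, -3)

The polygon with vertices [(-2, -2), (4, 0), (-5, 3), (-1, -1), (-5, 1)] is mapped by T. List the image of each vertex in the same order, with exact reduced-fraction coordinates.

image vertices: (-6, 6), (12, 0), (-15, -9), (-3, 3), (-15, -3)

T1 reflect across y = 0: (-2, -2) → (-2, 2); (4, 0) → (4, 0); (-5, 3) → (-5, -3); (-1, -1) → (-1, 1); (-5, 1) → (-5, -1)
T2 scale by (-1, -1): (-2, 2) → (2, -2); (4, 0) → (-4, 0); (-5, -3) → (5, 3); (-1, 1) → (1, -1); (-5, -1) → (5, 1)
T3 scale by (-3, -3): (2, -2) → (-6, 6); (-4, 0) → (12, 0); (5, 3) → (-15, -9); (1, -1) → (-3, 3); (5, 1) → (-15, -3)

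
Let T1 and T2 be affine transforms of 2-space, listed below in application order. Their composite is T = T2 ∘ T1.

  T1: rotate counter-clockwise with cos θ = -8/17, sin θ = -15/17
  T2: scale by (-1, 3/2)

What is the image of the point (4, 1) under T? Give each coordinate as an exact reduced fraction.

T(p) = (1, -6)

T1 rotate counter-clockwise with cos θ = -8/17, sin θ = -15/17: (4, 1) → (-1, -4)
T2 scale by (-1, 3/2): (-1, -4) → (1, -6)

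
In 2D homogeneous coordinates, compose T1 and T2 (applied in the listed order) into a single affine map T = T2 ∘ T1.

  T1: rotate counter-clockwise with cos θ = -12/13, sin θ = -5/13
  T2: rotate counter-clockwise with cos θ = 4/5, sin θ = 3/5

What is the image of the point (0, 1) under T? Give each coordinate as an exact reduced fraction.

T1 rotate counter-clockwise with cos θ = -12/13, sin θ = -5/13: (0, 1) → (5/13, -12/13)
T2 rotate counter-clockwise with cos θ = 4/5, sin θ = 3/5: (5/13, -12/13) → (56/65, -33/65)

T(p) = (56/65, -33/65)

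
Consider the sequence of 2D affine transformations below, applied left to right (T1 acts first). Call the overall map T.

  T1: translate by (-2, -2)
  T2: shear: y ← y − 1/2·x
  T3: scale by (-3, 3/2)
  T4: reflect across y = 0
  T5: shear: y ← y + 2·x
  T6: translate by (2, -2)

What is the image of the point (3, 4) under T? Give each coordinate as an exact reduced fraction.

T1 translate by (-2, -2): (3, 4) → (1, 2)
T2 shear: y ← y − 1/2·x: (1, 2) → (1, 3/2)
T3 scale by (-3, 3/2): (1, 3/2) → (-3, 9/4)
T4 reflect across y = 0: (-3, 9/4) → (-3, -9/4)
T5 shear: y ← y + 2·x: (-3, -9/4) → (-3, -33/4)
T6 translate by (2, -2): (-3, -33/4) → (-1, -41/4)

T(p) = (-1, -41/4)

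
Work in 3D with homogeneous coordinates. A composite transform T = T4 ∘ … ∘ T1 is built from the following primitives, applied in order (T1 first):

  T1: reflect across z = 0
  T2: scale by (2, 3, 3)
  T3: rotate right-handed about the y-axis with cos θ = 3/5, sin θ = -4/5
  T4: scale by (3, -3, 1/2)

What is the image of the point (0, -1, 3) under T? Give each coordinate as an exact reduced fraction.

T1 reflect across z = 0: (0, -1, 3) → (0, -1, -3)
T2 scale by (2, 3, 3): (0, -1, -3) → (0, -3, -9)
T3 rotate right-handed about the y-axis with cos θ = 3/5, sin θ = -4/5: (0, -3, -9) → (36/5, -3, -27/5)
T4 scale by (3, -3, 1/2): (36/5, -3, -27/5) → (108/5, 9, -27/10)

T(p) = (108/5, 9, -27/10)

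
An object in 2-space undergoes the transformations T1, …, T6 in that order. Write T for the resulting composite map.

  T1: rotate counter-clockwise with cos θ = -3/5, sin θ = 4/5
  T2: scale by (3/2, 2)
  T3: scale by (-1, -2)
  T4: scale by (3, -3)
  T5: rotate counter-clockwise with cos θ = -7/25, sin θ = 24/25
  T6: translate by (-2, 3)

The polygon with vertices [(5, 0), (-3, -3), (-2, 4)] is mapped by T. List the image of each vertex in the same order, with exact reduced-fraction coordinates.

T1 rotate counter-clockwise with cos θ = -3/5, sin θ = 4/5: (5, 0) → (-3, 4); (-3, -3) → (21/5, -3/5); (-2, 4) → (-2, -4)
T2 scale by (3/2, 2): (-3, 4) → (-9/2, 8); (21/5, -3/5) → (63/10, -6/5); (-2, -4) → (-3, -8)
T3 scale by (-1, -2): (-9/2, 8) → (9/2, -16); (63/10, -6/5) → (-63/10, 12/5); (-3, -8) → (3, 16)
T4 scale by (3, -3): (9/2, -16) → (27/2, 48); (-63/10, 12/5) → (-189/10, -36/5); (3, 16) → (9, -48)
T5 rotate counter-clockwise with cos θ = -7/25, sin θ = 24/25: (27/2, 48) → (-2493/50, -12/25); (-189/10, -36/5) → (3051/250, -2016/125); (9, -48) → (1089/25, 552/25)
T6 translate by (-2, 3): (-2493/50, -12/25) → (-2593/50, 63/25); (3051/250, -2016/125) → (2551/250, -1641/125); (1089/25, 552/25) → (1039/25, 627/25)

image vertices: (-2593/50, 63/25), (2551/250, -1641/125), (1039/25, 627/25)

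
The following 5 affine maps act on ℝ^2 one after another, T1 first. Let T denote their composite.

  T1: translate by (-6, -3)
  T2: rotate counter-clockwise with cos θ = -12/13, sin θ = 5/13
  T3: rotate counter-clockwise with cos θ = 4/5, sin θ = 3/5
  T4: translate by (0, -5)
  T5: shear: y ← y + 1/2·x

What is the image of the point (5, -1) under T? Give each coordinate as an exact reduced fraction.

T1 translate by (-6, -3): (5, -1) → (-1, -4)
T2 rotate counter-clockwise with cos θ = -12/13, sin θ = 5/13: (-1, -4) → (32/13, 43/13)
T3 rotate counter-clockwise with cos θ = 4/5, sin θ = 3/5: (32/13, 43/13) → (-1/65, 268/65)
T4 translate by (0, -5): (-1/65, 268/65) → (-1/65, -57/65)
T5 shear: y ← y + 1/2·x: (-1/65, -57/65) → (-1/65, -23/26)

T(p) = (-1/65, -23/26)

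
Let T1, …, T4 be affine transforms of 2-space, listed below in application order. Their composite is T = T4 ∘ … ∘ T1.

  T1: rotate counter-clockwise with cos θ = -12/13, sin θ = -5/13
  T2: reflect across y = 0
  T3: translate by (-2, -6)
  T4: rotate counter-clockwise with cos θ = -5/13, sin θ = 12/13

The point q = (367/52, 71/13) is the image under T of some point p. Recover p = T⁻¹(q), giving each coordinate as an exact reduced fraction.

p = (-5, -3/4)

T1 = [-12/13 5/13 0; -5/13 -12/13 0; 0 0 1]
T2·T1 = [-12/13 5/13 0; 5/13 12/13 0; 0 0 1]
T3·…·T1 = [-12/13 5/13 -2; 5/13 12/13 -6; 0 0 1]
T4·…·T1 = [0 -1 82/13; -1 0 6/13; 0 0 1]
det M = -1; M⁻¹ = [0 -1 6/13; -1 0 82/13; 0 0 1]
M⁻¹ · (367/52, 71/13)ᵀ = (-5, -3/4)ᵀ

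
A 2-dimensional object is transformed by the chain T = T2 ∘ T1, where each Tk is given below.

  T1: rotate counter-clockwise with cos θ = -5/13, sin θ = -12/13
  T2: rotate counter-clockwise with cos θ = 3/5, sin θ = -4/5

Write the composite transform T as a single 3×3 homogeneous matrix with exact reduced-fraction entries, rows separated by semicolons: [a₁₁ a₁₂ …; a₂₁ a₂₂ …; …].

T1 = [-5/13 12/13 0; -12/13 -5/13 0; 0 0 1]
T2·T1 = [-63/65 16/65 0; -16/65 -63/65 0; 0 0 1]

T = [-63/65 16/65 0; -16/65 -63/65 0; 0 0 1]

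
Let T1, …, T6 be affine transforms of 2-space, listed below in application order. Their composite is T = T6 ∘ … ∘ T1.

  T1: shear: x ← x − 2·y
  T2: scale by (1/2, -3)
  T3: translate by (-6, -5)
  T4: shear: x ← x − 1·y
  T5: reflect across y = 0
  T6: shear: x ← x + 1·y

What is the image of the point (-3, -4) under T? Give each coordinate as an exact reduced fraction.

T(p) = (-35/2, -7)

T1 shear: x ← x − 2·y: (-3, -4) → (5, -4)
T2 scale by (1/2, -3): (5, -4) → (5/2, 12)
T3 translate by (-6, -5): (5/2, 12) → (-7/2, 7)
T4 shear: x ← x − 1·y: (-7/2, 7) → (-21/2, 7)
T5 reflect across y = 0: (-21/2, 7) → (-21/2, -7)
T6 shear: x ← x + 1·y: (-21/2, -7) → (-35/2, -7)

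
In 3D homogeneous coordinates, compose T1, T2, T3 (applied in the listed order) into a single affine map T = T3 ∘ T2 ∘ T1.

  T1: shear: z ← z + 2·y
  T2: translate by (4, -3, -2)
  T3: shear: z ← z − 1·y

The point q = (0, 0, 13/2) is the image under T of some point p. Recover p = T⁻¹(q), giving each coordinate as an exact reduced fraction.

T1 = [1 0 0 0; 0 1 0 0; 0 2 1 0; 0 0 0 1]
T2·T1 = [1 0 0 4; 0 1 0 -3; 0 2 1 -2; 0 0 0 1]
T3·…·T1 = [1 0 0 4; 0 1 0 -3; 0 1 1 1; 0 0 0 1]
det M = 1; M⁻¹ = [1 0 0 -4; 0 1 0 3; 0 -1 1 -4; 0 0 0 1]
M⁻¹ · (0, 0, 13/2)ᵀ = (-4, 3, 5/2)ᵀ

p = (-4, 3, 5/2)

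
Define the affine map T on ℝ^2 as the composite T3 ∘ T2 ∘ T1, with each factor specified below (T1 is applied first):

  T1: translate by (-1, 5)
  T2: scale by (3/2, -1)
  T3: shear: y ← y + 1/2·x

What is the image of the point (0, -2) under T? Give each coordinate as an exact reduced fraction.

T(p) = (-3/2, -15/4)

T1 translate by (-1, 5): (0, -2) → (-1, 3)
T2 scale by (3/2, -1): (-1, 3) → (-3/2, -3)
T3 shear: y ← y + 1/2·x: (-3/2, -3) → (-3/2, -15/4)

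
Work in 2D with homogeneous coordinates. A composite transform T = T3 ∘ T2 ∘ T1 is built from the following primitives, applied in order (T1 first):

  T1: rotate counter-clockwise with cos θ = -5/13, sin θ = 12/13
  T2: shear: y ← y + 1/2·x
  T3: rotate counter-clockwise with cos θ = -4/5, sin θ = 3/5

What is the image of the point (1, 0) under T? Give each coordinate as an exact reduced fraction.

T1 rotate counter-clockwise with cos θ = -5/13, sin θ = 12/13: (1, 0) → (-5/13, 12/13)
T2 shear: y ← y + 1/2·x: (-5/13, 12/13) → (-5/13, 19/26)
T3 rotate counter-clockwise with cos θ = -4/5, sin θ = 3/5: (-5/13, 19/26) → (-17/130, -53/65)

T(p) = (-17/130, -53/65)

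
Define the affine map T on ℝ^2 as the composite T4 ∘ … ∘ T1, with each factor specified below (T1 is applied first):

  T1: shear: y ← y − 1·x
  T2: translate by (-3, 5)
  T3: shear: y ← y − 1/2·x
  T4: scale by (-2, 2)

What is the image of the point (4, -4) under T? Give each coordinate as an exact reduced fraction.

T(p) = (-2, -7)

T1 shear: y ← y − 1·x: (4, -4) → (4, -8)
T2 translate by (-3, 5): (4, -8) → (1, -3)
T3 shear: y ← y − 1/2·x: (1, -3) → (1, -7/2)
T4 scale by (-2, 2): (1, -7/2) → (-2, -7)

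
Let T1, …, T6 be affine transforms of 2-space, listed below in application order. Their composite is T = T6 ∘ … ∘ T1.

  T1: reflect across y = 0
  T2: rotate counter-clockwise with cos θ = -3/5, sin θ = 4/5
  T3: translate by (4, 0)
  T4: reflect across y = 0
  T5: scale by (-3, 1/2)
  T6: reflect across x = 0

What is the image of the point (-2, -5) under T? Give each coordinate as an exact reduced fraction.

T(p) = (18/5, 23/10)

T1 reflect across y = 0: (-2, -5) → (-2, 5)
T2 rotate counter-clockwise with cos θ = -3/5, sin θ = 4/5: (-2, 5) → (-14/5, -23/5)
T3 translate by (4, 0): (-14/5, -23/5) → (6/5, -23/5)
T4 reflect across y = 0: (6/5, -23/5) → (6/5, 23/5)
T5 scale by (-3, 1/2): (6/5, 23/5) → (-18/5, 23/10)
T6 reflect across x = 0: (-18/5, 23/10) → (18/5, 23/10)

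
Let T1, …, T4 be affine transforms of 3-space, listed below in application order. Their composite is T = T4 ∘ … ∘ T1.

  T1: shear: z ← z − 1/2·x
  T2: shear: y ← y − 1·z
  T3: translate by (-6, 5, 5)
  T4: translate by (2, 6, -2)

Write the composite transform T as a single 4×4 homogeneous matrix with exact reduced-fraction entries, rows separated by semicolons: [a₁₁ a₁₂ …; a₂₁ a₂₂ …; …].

T1 = [1 0 0 0; 0 1 0 0; -1/2 0 1 0; 0 0 0 1]
T2·T1 = [1 0 0 0; 1/2 1 -1 0; -1/2 0 1 0; 0 0 0 1]
T3·…·T1 = [1 0 0 -6; 1/2 1 -1 5; -1/2 0 1 5; 0 0 0 1]
T4·…·T1 = [1 0 0 -4; 1/2 1 -1 11; -1/2 0 1 3; 0 0 0 1]

T = [1 0 0 -4; 1/2 1 -1 11; -1/2 0 1 3; 0 0 0 1]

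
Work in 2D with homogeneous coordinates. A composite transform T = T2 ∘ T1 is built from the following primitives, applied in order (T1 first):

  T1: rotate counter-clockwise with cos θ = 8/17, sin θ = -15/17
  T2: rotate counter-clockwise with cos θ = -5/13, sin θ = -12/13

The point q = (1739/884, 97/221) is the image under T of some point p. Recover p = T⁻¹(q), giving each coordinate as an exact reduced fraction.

p = (-2, -1/4)

T1 = [8/17 15/17 0; -15/17 8/17 0; 0 0 1]
T2·T1 = [-220/221 21/221 0; -21/221 -220/221 0; 0 0 1]
det M = 1; M⁻¹ = [-220/221 -21/221 0; 21/221 -220/221 0; 0 0 1]
M⁻¹ · (1739/884, 97/221)ᵀ = (-2, -1/4)ᵀ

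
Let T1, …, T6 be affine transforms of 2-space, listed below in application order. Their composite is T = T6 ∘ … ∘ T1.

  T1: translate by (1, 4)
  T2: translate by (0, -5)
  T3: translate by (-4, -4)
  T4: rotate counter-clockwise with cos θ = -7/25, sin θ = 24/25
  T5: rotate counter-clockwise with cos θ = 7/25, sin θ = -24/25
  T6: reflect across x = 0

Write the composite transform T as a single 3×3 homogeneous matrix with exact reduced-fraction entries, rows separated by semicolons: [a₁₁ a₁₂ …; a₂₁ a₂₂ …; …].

T1 = [1 0 1; 0 1 4; 0 0 1]
T2·T1 = [1 0 1; 0 1 -1; 0 0 1]
T3·…·T1 = [1 0 -3; 0 1 -5; 0 0 1]
T4·…·T1 = [-7/25 -24/25 141/25; 24/25 -7/25 -37/25; 0 0 1]
T5·…·T1 = [527/625 -336/625 99/625; 336/625 527/625 -3643/625; 0 0 1]
T6·…·T1 = [-527/625 336/625 -99/625; 336/625 527/625 -3643/625; 0 0 1]

T = [-527/625 336/625 -99/625; 336/625 527/625 -3643/625; 0 0 1]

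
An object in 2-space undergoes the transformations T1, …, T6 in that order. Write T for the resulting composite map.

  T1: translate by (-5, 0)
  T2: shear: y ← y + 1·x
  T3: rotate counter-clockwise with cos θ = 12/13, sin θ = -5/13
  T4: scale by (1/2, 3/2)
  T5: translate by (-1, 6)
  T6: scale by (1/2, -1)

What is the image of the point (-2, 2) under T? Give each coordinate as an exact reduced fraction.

T1 translate by (-5, 0): (-2, 2) → (-7, 2)
T2 shear: y ← y + 1·x: (-7, 2) → (-7, -5)
T3 rotate counter-clockwise with cos θ = 12/13, sin θ = -5/13: (-7, -5) → (-109/13, -25/13)
T4 scale by (1/2, 3/2): (-109/13, -25/13) → (-109/26, -75/26)
T5 translate by (-1, 6): (-109/26, -75/26) → (-135/26, 81/26)
T6 scale by (1/2, -1): (-135/26, 81/26) → (-135/52, -81/26)

T(p) = (-135/52, -81/26)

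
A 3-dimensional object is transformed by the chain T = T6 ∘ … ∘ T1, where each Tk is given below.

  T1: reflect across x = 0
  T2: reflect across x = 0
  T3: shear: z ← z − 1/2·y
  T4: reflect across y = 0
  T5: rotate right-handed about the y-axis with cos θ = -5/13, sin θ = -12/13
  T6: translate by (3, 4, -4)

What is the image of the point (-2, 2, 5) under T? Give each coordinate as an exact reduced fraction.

T1 reflect across x = 0: (-2, 2, 5) → (2, 2, 5)
T2 reflect across x = 0: (2, 2, 5) → (-2, 2, 5)
T3 shear: z ← z − 1/2·y: (-2, 2, 5) → (-2, 2, 4)
T4 reflect across y = 0: (-2, 2, 4) → (-2, -2, 4)
T5 rotate right-handed about the y-axis with cos θ = -5/13, sin θ = -12/13: (-2, -2, 4) → (-38/13, -2, -44/13)
T6 translate by (3, 4, -4): (-38/13, -2, -44/13) → (1/13, 2, -96/13)

T(p) = (1/13, 2, -96/13)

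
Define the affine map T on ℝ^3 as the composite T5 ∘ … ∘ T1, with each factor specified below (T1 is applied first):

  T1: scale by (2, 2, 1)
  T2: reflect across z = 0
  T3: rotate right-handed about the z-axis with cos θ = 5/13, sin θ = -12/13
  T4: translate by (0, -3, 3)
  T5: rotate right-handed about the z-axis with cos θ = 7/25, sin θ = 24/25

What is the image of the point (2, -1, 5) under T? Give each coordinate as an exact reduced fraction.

T(p) = (92/13, -31/13, -2)

T1 scale by (2, 2, 1): (2, -1, 5) → (4, -2, 5)
T2 reflect across z = 0: (4, -2, 5) → (4, -2, -5)
T3 rotate right-handed about the z-axis with cos θ = 5/13, sin θ = -12/13: (4, -2, -5) → (-4/13, -58/13, -5)
T4 translate by (0, -3, 3): (-4/13, -58/13, -5) → (-4/13, -97/13, -2)
T5 rotate right-handed about the z-axis with cos θ = 7/25, sin θ = 24/25: (-4/13, -97/13, -2) → (92/13, -31/13, -2)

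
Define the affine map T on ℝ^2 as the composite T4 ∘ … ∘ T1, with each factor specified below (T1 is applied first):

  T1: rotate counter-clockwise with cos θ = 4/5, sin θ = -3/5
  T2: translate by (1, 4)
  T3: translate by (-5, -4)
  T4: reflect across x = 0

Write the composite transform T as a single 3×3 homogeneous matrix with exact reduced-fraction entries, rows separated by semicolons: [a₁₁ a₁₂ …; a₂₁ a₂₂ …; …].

T1 = [4/5 3/5 0; -3/5 4/5 0; 0 0 1]
T2·T1 = [4/5 3/5 1; -3/5 4/5 4; 0 0 1]
T3·…·T1 = [4/5 3/5 -4; -3/5 4/5 0; 0 0 1]
T4·…·T1 = [-4/5 -3/5 4; -3/5 4/5 0; 0 0 1]

T = [-4/5 -3/5 4; -3/5 4/5 0; 0 0 1]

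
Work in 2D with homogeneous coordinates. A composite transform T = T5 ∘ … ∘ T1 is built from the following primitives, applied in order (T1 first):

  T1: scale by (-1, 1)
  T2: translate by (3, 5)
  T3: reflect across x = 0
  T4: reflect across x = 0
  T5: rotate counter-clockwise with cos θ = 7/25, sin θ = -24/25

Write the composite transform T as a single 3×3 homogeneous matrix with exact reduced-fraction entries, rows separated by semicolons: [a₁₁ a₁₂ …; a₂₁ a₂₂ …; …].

T1 = [-1 0 0; 0 1 0; 0 0 1]
T2·T1 = [-1 0 3; 0 1 5; 0 0 1]
T3·…·T1 = [1 0 -3; 0 1 5; 0 0 1]
T4·…·T1 = [-1 0 3; 0 1 5; 0 0 1]
T5·…·T1 = [-7/25 24/25 141/25; 24/25 7/25 -37/25; 0 0 1]

T = [-7/25 24/25 141/25; 24/25 7/25 -37/25; 0 0 1]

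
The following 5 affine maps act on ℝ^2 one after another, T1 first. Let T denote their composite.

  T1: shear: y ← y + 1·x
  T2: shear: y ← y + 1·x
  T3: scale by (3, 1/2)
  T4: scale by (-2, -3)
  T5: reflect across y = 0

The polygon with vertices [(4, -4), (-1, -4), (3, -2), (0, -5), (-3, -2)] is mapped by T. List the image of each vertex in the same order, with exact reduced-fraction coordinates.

image vertices: (-24, 6), (6, -9), (-18, 6), (0, -15/2), (18, -12)

T1 shear: y ← y + 1·x: (4, -4) → (4, 0); (-1, -4) → (-1, -5); (3, -2) → (3, 1); (0, -5) → (0, -5); (-3, -2) → (-3, -5)
T2 shear: y ← y + 1·x: (4, 0) → (4, 4); (-1, -5) → (-1, -6); (3, 1) → (3, 4); (0, -5) → (0, -5); (-3, -5) → (-3, -8)
T3 scale by (3, 1/2): (4, 4) → (12, 2); (-1, -6) → (-3, -3); (3, 4) → (9, 2); (0, -5) → (0, -5/2); (-3, -8) → (-9, -4)
T4 scale by (-2, -3): (12, 2) → (-24, -6); (-3, -3) → (6, 9); (9, 2) → (-18, -6); (0, -5/2) → (0, 15/2); (-9, -4) → (18, 12)
T5 reflect across y = 0: (-24, -6) → (-24, 6); (6, 9) → (6, -9); (-18, -6) → (-18, 6); (0, 15/2) → (0, -15/2); (18, 12) → (18, -12)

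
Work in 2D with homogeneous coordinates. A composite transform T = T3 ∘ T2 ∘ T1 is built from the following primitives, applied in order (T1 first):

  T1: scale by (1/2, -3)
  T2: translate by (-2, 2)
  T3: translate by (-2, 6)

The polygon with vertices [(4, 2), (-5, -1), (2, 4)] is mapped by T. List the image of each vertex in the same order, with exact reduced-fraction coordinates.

image vertices: (-2, 2), (-13/2, 11), (-3, -4)

T1 scale by (1/2, -3): (4, 2) → (2, -6); (-5, -1) → (-5/2, 3); (2, 4) → (1, -12)
T2 translate by (-2, 2): (2, -6) → (0, -4); (-5/2, 3) → (-9/2, 5); (1, -12) → (-1, -10)
T3 translate by (-2, 6): (0, -4) → (-2, 2); (-9/2, 5) → (-13/2, 11); (-1, -10) → (-3, -4)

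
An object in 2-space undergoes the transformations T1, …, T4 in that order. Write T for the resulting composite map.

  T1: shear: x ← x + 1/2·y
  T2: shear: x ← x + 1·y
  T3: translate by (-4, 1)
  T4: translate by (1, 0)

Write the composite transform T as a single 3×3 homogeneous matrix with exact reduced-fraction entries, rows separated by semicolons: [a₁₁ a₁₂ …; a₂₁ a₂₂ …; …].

T = [1 3/2 -3; 0 1 1; 0 0 1]

T1 = [1 1/2 0; 0 1 0; 0 0 1]
T2·T1 = [1 3/2 0; 0 1 0; 0 0 1]
T3·…·T1 = [1 3/2 -4; 0 1 1; 0 0 1]
T4·…·T1 = [1 3/2 -3; 0 1 1; 0 0 1]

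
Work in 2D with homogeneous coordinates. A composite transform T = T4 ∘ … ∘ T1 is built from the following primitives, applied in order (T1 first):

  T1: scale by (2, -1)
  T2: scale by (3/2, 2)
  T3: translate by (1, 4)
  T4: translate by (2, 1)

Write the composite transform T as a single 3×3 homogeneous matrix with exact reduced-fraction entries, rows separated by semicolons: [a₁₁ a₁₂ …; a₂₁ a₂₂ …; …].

T = [3 0 3; 0 -2 5; 0 0 1]

T1 = [2 0 0; 0 -1 0; 0 0 1]
T2·T1 = [3 0 0; 0 -2 0; 0 0 1]
T3·…·T1 = [3 0 1; 0 -2 4; 0 0 1]
T4·…·T1 = [3 0 3; 0 -2 5; 0 0 1]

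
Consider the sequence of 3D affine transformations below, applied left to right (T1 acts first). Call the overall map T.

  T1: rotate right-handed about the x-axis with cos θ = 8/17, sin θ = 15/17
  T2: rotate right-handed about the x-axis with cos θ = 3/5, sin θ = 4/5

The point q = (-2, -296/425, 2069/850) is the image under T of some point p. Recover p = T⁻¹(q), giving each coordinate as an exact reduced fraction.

T1 = [1 0 0 0; 0 8/17 -15/17 0; 0 15/17 8/17 0; 0 0 0 1]
T2·T1 = [1 0 0 0; 0 -36/85 -77/85 0; 0 77/85 -36/85 0; 0 0 0 1]
det M = 1; M⁻¹ = [1 0 0 0; 0 -36/85 77/85 0; 0 -77/85 -36/85 0; 0 0 0 1]
M⁻¹ · (-2, -296/425, 2069/850)ᵀ = (-2, 5/2, -2/5)ᵀ

p = (-2, 5/2, -2/5)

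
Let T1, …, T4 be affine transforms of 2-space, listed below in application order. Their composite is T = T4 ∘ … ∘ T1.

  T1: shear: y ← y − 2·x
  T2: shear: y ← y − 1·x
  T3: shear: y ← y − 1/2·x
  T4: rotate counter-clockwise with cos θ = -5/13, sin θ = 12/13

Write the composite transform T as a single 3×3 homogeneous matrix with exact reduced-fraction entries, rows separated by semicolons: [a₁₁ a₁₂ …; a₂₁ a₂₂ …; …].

T1 = [1 0 0; -2 1 0; 0 0 1]
T2·T1 = [1 0 0; -3 1 0; 0 0 1]
T3·…·T1 = [1 0 0; -7/2 1 0; 0 0 1]
T4·…·T1 = [37/13 -12/13 0; 59/26 -5/13 0; 0 0 1]

T = [37/13 -12/13 0; 59/26 -5/13 0; 0 0 1]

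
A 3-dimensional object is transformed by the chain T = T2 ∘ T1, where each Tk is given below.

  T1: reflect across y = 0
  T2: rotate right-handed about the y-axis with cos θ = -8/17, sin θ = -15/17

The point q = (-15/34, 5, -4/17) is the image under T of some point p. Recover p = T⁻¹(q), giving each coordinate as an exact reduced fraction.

p = (0, -5, 1/2)

T1 = [1 0 0 0; 0 -1 0 0; 0 0 1 0; 0 0 0 1]
T2·T1 = [-8/17 0 -15/17 0; 0 -1 0 0; 15/17 0 -8/17 0; 0 0 0 1]
det M = -1; M⁻¹ = [-8/17 0 15/17 0; 0 -1 0 0; -15/17 0 -8/17 0; 0 0 0 1]
M⁻¹ · (-15/34, 5, -4/17)ᵀ = (0, -5, 1/2)ᵀ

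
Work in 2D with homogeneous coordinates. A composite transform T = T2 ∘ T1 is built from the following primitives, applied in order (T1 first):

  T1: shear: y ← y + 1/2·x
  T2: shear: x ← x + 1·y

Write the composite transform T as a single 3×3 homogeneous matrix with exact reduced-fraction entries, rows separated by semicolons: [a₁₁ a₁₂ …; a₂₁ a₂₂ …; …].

T1 = [1 0 0; 1/2 1 0; 0 0 1]
T2·T1 = [3/2 1 0; 1/2 1 0; 0 0 1]

T = [3/2 1 0; 1/2 1 0; 0 0 1]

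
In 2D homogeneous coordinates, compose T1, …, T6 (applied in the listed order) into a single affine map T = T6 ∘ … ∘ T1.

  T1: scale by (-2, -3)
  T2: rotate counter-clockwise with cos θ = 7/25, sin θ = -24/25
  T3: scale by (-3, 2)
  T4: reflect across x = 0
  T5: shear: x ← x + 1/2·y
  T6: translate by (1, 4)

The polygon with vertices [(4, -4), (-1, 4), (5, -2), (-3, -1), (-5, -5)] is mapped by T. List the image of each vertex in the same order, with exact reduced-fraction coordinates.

image vertices: (997/25, 652/25), (-929/25, -164/25), (529/25, 664/25), (244/25, -146/25), (236/5, -34/5)

T1 scale by (-2, -3): (4, -4) → (-8, 12); (-1, 4) → (2, -12); (5, -2) → (-10, 6); (-3, -1) → (6, 3); (-5, -5) → (10, 15)
T2 rotate counter-clockwise with cos θ = 7/25, sin θ = -24/25: (-8, 12) → (232/25, 276/25); (2, -12) → (-274/25, -132/25); (-10, 6) → (74/25, 282/25); (6, 3) → (114/25, -123/25); (10, 15) → (86/5, -27/5)
T3 scale by (-3, 2): (232/25, 276/25) → (-696/25, 552/25); (-274/25, -132/25) → (822/25, -264/25); (74/25, 282/25) → (-222/25, 564/25); (114/25, -123/25) → (-342/25, -246/25); (86/5, -27/5) → (-258/5, -54/5)
T4 reflect across x = 0: (-696/25, 552/25) → (696/25, 552/25); (822/25, -264/25) → (-822/25, -264/25); (-222/25, 564/25) → (222/25, 564/25); (-342/25, -246/25) → (342/25, -246/25); (-258/5, -54/5) → (258/5, -54/5)
T5 shear: x ← x + 1/2·y: (696/25, 552/25) → (972/25, 552/25); (-822/25, -264/25) → (-954/25, -264/25); (222/25, 564/25) → (504/25, 564/25); (342/25, -246/25) → (219/25, -246/25); (258/5, -54/5) → (231/5, -54/5)
T6 translate by (1, 4): (972/25, 552/25) → (997/25, 652/25); (-954/25, -264/25) → (-929/25, -164/25); (504/25, 564/25) → (529/25, 664/25); (219/25, -246/25) → (244/25, -146/25); (231/5, -54/5) → (236/5, -34/5)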